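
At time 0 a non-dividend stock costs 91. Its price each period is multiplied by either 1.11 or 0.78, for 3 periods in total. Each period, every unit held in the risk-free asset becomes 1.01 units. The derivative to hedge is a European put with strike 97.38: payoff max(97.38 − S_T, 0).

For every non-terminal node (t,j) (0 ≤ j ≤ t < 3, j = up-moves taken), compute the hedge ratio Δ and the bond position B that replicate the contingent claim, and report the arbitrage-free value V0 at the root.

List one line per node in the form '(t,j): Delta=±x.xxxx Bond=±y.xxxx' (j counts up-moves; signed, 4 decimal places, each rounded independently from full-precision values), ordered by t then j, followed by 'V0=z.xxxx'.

(0,0): Delta=-0.5707 Bond=64.3441
(1,0): Delta=-1.0000 Bond=95.4612
(1,1): Delta=-0.4395 Bond=51.7381
(2,0): Delta=-1.0000 Bond=96.4158
(2,1): Delta=-1.0000 Bond=96.4158
(2,2): Delta=-0.2683 Bond=33.0554
V0=12.4129

The replicating-portfolio and risk-neutral prices coincide; use p* = (1.01−0.78)/(1.11−0.78) = 0.6970 for the latter.
Terminal payoffs: V(3,0)=54.1958, V(3,1)=35.9255, V(3,2)=9.9255, V(3,3)=0.0000
Node (2,0) S=55.3644: V=(p*·35.9255+(1−p*)·54.1958)/1.01=41.0514; Δ=(35.9255−54.1958)/(61.4545−43.1842)=-1.0000; B=V−Δ·S=96.4158
Node (2,1) S=78.7878: V=(p*·9.9255+(1−p*)·35.9255)/1.01=17.6280; Δ=(9.9255−35.9255)/(87.4545−61.4545)=-1.0000; B=V−Δ·S=96.4158
Node (2,2) S=112.1211: V=(p*·0.0000+(1−p*)·9.9255)/1.01=2.9780; Δ=(0.0000−9.9255)/(124.4544−87.4545)=-0.2683; B=V−Δ·S=33.0554
Node (1,0) S=70.9800: V=(p*·17.6280+(1−p*)·41.0514)/1.01=24.4812; Δ=(17.6280−41.0514)/(78.7878−55.3644)=-1.0000; B=V−Δ·S=95.4612
Node (1,1) S=101.0100: V=(p*·2.9780+(1−p*)·17.6280)/1.01=7.3439; Δ=(2.9780−17.6280)/(112.1211−78.7878)=-0.4395; B=V−Δ·S=51.7381
Node (0,0) S=91.0000: V=(p*·7.3439+(1−p*)·24.4812)/1.01=12.4129; Δ=(7.3439−24.4812)/(101.0100−70.9800)=-0.5707; B=V−Δ·S=64.3441
The time-0 hedge costs 12.4129, which is the no-arbitrage price.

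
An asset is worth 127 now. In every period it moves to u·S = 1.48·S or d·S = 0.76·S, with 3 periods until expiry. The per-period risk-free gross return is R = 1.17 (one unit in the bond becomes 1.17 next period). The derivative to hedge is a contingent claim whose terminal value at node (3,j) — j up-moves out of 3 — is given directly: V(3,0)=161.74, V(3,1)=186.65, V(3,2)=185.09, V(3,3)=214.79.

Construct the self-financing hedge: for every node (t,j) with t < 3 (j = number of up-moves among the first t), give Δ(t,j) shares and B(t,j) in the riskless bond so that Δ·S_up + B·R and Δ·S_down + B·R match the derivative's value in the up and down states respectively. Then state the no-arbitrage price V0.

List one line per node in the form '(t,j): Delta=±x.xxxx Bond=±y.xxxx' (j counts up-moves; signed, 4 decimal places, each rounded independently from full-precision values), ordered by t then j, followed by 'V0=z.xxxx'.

Since d<R<u, set p* = (R−d)/(u−d) = 0.5694; price each node as the discounted p*-expectation of its children.
Payoff layer (t=3): V(3,0)=161.7400, V(3,1)=186.6500, V(3,2)=185.0900, V(3,3)=214.7900
(2,0): S=73.3552. Δ = (V_up−V_dn)/(S_up−S_dn) = (186.6500−161.7400)/(108.5657−55.7500) = 0.4716. V = [p*·186.6500 + (1−p*)·161.7400]/1.17 = 150.3631. B = V − Δ·S = 115.7659.
(2,1): S=142.8496. Δ = (V_up−V_dn)/(S_up−S_dn) = (185.0900−186.6500)/(211.4174−108.5657) = -0.0152. V = [p*·185.0900 + (1−p*)·186.6500]/1.17 = 158.7707. B = V − Δ·S = 160.9373.
(2,2): S=278.1808. Δ = (V_up−V_dn)/(S_up−S_dn) = (214.7900−185.0900)/(411.7076−211.4174) = 0.1483. V = [p*·214.7900 + (1−p*)·185.0900]/1.17 = 172.6517. B = V − Δ·S = 131.4017.
(1,0): S=96.5200. Δ = (V_up−V_dn)/(S_up−S_dn) = (158.7707−150.3631)/(142.8496−73.3552) = 0.1210. V = [p*·158.7707 + (1−p*)·150.3631]/1.17 = 132.6075. B = V − Δ·S = 120.9304.
(1,1): S=187.9600. Δ = (V_up−V_dn)/(S_up−S_dn) = (172.6517−158.7707)/(278.1808−142.8496) = 0.1026. V = [p*·172.6517 + (1−p*)·158.7707]/1.17 = 142.4574. B = V − Δ·S = 123.1781.
(0,0): S=127.0000. Δ = (V_up−V_dn)/(S_up−S_dn) = (142.4574−132.6075)/(187.9600−96.5200) = 0.1077. V = [p*·142.4574 + (1−p*)·132.6075]/1.17 = 118.1337. B = V − Δ·S = 104.4533.
The time-0 hedge costs 118.1337, which is the no-arbitrage price.

(0,0): Delta=0.1077 Bond=104.4533
(1,0): Delta=0.1210 Bond=120.9304
(1,1): Delta=0.1026 Bond=123.1781
(2,0): Delta=0.4716 Bond=115.7659
(2,1): Delta=-0.0152 Bond=160.9373
(2,2): Delta=0.1483 Bond=131.4017
V0=118.1337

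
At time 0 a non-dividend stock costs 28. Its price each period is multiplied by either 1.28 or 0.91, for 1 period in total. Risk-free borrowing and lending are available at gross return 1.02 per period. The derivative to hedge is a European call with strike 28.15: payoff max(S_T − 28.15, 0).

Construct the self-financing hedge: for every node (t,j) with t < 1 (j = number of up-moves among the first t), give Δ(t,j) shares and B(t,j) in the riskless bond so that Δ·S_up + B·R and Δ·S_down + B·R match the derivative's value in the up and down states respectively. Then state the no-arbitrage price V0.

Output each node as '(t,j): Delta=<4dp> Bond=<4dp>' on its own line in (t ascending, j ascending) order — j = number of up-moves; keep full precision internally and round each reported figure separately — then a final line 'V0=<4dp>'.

(0,0): Delta=0.7423 Bond=-18.5424
V0=2.2414

No-arbitrage ⇒ martingale measure with p* = (R−d)/(u−d) = 0.2973.
Payoff layer (t=1): V(1,0)=0.0000, V(1,1)=7.6900
Node (0,0) S=28.0000: V=(p*·7.6900+(1−p*)·0.0000)/1.02=2.2414; Δ=(7.6900−0.0000)/(35.8400−25.4800)=0.7423; B=V−Δ·S=-18.5424
The time-0 hedge costs 2.2414, which is the no-arbitrage price.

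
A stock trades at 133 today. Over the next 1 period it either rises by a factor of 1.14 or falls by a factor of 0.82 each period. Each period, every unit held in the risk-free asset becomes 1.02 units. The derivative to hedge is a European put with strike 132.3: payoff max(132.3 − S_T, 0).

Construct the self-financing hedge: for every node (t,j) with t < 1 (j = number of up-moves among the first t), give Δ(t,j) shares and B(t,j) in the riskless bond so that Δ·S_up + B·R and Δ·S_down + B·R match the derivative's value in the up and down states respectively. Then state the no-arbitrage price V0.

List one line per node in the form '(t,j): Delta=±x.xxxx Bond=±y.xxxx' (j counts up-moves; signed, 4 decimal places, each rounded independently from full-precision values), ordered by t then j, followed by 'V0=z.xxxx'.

Risk-neutral probability p* = (R−d)/(u−d) = (1.02−0.82)/(1.14−0.82) = 0.6250.
Terminal payoffs: V(1,0)=23.2400, V(1,1)=0.0000
Node (0,0) S=133.0000: V=(p*·0.0000+(1−p*)·23.2400)/1.02=8.5441; Δ=(0.0000−23.2400)/(151.6200−109.0600)=-0.5461; B=V−Δ·S=81.1691
Self-financing check: at every node Δ·S+B equals the discounted successor values.

(0,0): Delta=-0.5461 Bond=81.1691
V0=8.5441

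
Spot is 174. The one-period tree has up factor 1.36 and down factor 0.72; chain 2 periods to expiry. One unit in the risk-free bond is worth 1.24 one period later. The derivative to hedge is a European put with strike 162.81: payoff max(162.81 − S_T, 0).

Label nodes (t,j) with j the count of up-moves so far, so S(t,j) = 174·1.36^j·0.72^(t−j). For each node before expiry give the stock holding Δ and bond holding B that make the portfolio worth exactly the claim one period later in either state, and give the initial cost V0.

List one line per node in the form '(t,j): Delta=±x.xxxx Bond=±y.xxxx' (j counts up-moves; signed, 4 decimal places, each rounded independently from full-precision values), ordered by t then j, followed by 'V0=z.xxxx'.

No-arbitrage ⇒ martingale measure with p* = (R−d)/(u−d) = 0.8125.
Terminal payoffs: V(2,0)=72.6084, V(2,1)=0.0000, V(2,2)=0.0000
  t=1,j=0: stock 125.2800 → up 170.3808 (V=0.0000), down 90.2016 (V=72.6084). Price 10.9791; hedge Δ=-0.9056, bond B=124.4297.
  t=1,j=1: stock 236.6400 → up 321.8304 (V=0.0000), down 170.3808 (V=0.0000). Price 0.0000; hedge Δ=0.0000, bond B=0.0000.
  t=0,j=0: stock 174.0000 → up 236.6400 (V=0.0000), down 125.2800 (V=10.9791). Price 1.6601; hedge Δ=-0.0986, bond B=18.8150.
Check: Δ(0,0)·S0 + B(0,0) = 1.6601 = V0.

(0,0): Delta=-0.0986 Bond=18.8150
(1,0): Delta=-0.9056 Bond=124.4297
(1,1): Delta=0.0000 Bond=0.0000
V0=1.6601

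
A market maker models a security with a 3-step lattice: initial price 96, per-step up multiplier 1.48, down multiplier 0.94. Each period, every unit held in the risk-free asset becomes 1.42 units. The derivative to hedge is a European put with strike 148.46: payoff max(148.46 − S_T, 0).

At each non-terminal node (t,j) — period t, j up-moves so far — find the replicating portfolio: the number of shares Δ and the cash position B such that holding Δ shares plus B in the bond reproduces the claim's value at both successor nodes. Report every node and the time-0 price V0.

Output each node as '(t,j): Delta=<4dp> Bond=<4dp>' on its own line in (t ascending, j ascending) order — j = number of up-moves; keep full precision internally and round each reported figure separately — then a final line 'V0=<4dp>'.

No-arbitrage ⇒ martingale measure with p* = (R−d)/(u−d) = 0.8889.
Terminal payoffs: V(3,0)=68.7239, V(3,1)=22.9181, V(3,2)=0.0000, V(3,3)=0.0000
(2,0): S=84.8256. Δ = (V_up−V_dn)/(S_up−S_dn) = (22.9181−68.7239)/(125.5419−79.7361) = -1.0000. V = [p*·22.9181 + (1−p*)·68.7239]/1.42 = 19.7237. B = V − Δ·S = 104.5493.
(2,1): S=133.5552. Δ = (V_up−V_dn)/(S_up−S_dn) = (0.0000−22.9181)/(197.6617−125.5419) = -0.3178. V = [p*·0.0000 + (1−p*)·22.9181]/1.42 = 1.7933. B = V − Δ·S = 44.2342.
(2,2): S=210.2784. Δ = (V_up−V_dn)/(S_up−S_dn) = (0.0000−0.0000)/(311.2120−197.6617) = 0.0000. V = [p*·0.0000 + (1−p*)·0.0000]/1.42 = 0.0000. B = V − Δ·S = 0.0000.
(1,0): S=90.2400. Δ = (V_up−V_dn)/(S_up−S_dn) = (1.7933−19.7237)/(133.5552−84.8256) = -0.3680. V = [p*·1.7933 + (1−p*)·19.7237]/1.42 = 2.6659. B = V − Δ·S = 35.8704.
(1,1): S=142.0800. Δ = (V_up−V_dn)/(S_up−S_dn) = (0.0000−1.7933)/(210.2784−133.5552) = -0.0234. V = [p*·0.0000 + (1−p*)·1.7933]/1.42 = 0.1403. B = V − Δ·S = 3.4612.
(0,0): S=96.0000. Δ = (V_up−V_dn)/(S_up−S_dn) = (0.1403−2.6659)/(142.0800−90.2400) = -0.0487. V = [p*·0.1403 + (1−p*)·2.6659]/1.42 = 0.2964. B = V − Δ·S = 4.9734.
Check: Δ(0,0)·S0 + B(0,0) = 0.2964 = V0.

(0,0): Delta=-0.0487 Bond=4.9734
(1,0): Delta=-0.3680 Bond=35.8704
(1,1): Delta=-0.0234 Bond=3.4612
(2,0): Delta=-1.0000 Bond=104.5493
(2,1): Delta=-0.3178 Bond=44.2342
(2,2): Delta=0.0000 Bond=0.0000
V0=0.2964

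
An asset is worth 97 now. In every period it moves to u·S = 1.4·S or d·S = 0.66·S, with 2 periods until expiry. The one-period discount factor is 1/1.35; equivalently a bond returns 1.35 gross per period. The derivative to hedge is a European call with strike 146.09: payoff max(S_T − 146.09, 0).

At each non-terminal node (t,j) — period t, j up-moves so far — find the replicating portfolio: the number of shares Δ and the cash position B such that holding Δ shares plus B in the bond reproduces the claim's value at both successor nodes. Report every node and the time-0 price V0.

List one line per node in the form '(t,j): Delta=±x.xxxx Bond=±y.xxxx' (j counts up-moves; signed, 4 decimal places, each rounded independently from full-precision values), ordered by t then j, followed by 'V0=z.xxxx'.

(0,0): Delta=0.4237 Bond=-20.0914
(1,0): Delta=0.0000 Bond=0.0000
(1,1): Delta=0.4381 Bond=-29.0889
V0=21.0047

Since d<R<u, set p* = (R−d)/(u−d) = 0.9324; price each node as the discounted p*-expectation of its children.
Payoff layer (t=2): V(2,0)=0.0000, V(2,1)=0.0000, V(2,2)=44.0300
(1,0): S=64.0200. Δ = (V_up−V_dn)/(S_up−S_dn) = (0.0000−0.0000)/(89.6280−42.2532) = 0.0000. V = [p*·0.0000 + (1−p*)·0.0000]/1.35 = 0.0000. B = V − Δ·S = 0.0000.
(1,1): S=135.8000. Δ = (V_up−V_dn)/(S_up−S_dn) = (44.0300−0.0000)/(190.1200−89.6280) = 0.4381. V = [p*·44.0300 + (1−p*)·0.0000]/1.35 = 30.4111. B = V − Δ·S = -29.0889.
(0,0): S=97.0000. Δ = (V_up−V_dn)/(S_up−S_dn) = (30.4111−0.0000)/(135.8000−64.0200) = 0.4237. V = [p*·30.4111 + (1−p*)·0.0000]/1.35 = 21.0047. B = V − Δ·S = -20.0914.
Each (Δ,B) replicates both successor values, so the strategy is self-financing and V0 is arbitrage-free.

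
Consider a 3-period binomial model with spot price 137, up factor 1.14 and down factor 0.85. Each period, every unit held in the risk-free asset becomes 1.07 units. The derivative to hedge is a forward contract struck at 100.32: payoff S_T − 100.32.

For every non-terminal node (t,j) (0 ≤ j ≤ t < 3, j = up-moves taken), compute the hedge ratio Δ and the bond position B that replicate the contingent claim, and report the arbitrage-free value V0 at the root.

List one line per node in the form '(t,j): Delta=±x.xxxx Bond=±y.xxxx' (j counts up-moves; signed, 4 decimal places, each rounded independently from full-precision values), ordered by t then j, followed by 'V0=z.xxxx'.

(0,0): Delta=1.0000 Bond=-81.8910
(1,0): Delta=1.0000 Bond=-87.6234
(1,1): Delta=1.0000 Bond=-87.6234
(2,0): Delta=1.0000 Bond=-93.7570
(2,1): Delta=1.0000 Bond=-93.7570
(2,2): Delta=1.0000 Bond=-93.7570
V0=55.1090

Risk-neutral probability p* = (R−d)/(u−d) = (1.07−0.85)/(1.14−0.85) = 0.7586.
Terminal payoffs: V(3,0)=-16.1849, V(3,1)=12.5200, V(3,2)=51.0184, V(3,3)=102.6515
  t=2,j=0: stock 98.9825 → up 112.8400 (V=12.5200), down 84.1351 (V=-16.1849). Price 5.2255; hedge Δ=1.0000, bond B=-93.7570.
  t=2,j=1: stock 132.7530 → up 151.3384 (V=51.0184), down 112.8400 (V=12.5200). Price 38.9960; hedge Δ=1.0000, bond B=-93.7570.
  t=2,j=2: stock 178.0452 → up 202.9715 (V=102.6515), down 151.3384 (V=51.0184). Price 84.2882; hedge Δ=1.0000, bond B=-93.7570.
  t=1,j=0: stock 116.4500 → up 132.7530 (V=38.9960), down 98.9825 (V=5.2255). Price 28.8266; hedge Δ=1.0000, bond B=-87.6234.
  t=1,j=1: stock 156.1800 → up 178.0452 (V=84.2882), down 132.7530 (V=38.9960). Price 68.5566; hedge Δ=1.0000, bond B=-87.6234.
  t=0,j=0: stock 137.0000 → up 156.1800 (V=68.5566), down 116.4500 (V=28.8266). Price 55.1090; hedge Δ=1.0000, bond B=-81.8910.
Check: Δ(0,0)·S0 + B(0,0) = 55.1090 = V0.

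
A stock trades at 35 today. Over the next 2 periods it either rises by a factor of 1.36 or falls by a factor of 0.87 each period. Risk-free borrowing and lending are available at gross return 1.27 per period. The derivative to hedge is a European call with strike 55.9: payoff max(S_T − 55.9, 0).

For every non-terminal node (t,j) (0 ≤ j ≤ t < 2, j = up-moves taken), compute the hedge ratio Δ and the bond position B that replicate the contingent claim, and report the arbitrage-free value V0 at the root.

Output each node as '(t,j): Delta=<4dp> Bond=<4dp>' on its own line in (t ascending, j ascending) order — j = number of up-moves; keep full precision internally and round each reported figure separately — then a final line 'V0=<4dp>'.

(0,0): Delta=0.3312 Bond=-7.9403
(1,0): Delta=0.0000 Bond=0.0000
(1,1): Delta=0.3788 Bond=-12.3531
V0=3.6507

No-arbitrage ⇒ martingale measure with p* = (R−d)/(u−d) = 0.8163.
Payoff layer (t=2): V(2,0)=0.0000, V(2,1)=0.0000, V(2,2)=8.8360
(1,0): S=30.4500. Δ = (V_up−V_dn)/(S_up−S_dn) = (0.0000−0.0000)/(41.4120−26.4915) = 0.0000. V = [p*·0.0000 + (1−p*)·0.0000]/1.27 = 0.0000. B = V − Δ·S = 0.0000.
(1,1): S=47.6000. Δ = (V_up−V_dn)/(S_up−S_dn) = (8.8360−0.0000)/(64.7360−41.4120) = 0.3788. V = [p*·8.8360 + (1−p*)·0.0000]/1.27 = 5.6796. B = V − Δ·S = -12.3531.
(0,0): S=35.0000. Δ = (V_up−V_dn)/(S_up−S_dn) = (5.6796−0.0000)/(47.6000−30.4500) = 0.3312. V = [p*·5.6796 + (1−p*)·0.0000]/1.27 = 3.6507. B = V − Δ·S = -7.9403.
Each (Δ,B) replicates both successor values, so the strategy is self-financing and V0 is arbitrage-free.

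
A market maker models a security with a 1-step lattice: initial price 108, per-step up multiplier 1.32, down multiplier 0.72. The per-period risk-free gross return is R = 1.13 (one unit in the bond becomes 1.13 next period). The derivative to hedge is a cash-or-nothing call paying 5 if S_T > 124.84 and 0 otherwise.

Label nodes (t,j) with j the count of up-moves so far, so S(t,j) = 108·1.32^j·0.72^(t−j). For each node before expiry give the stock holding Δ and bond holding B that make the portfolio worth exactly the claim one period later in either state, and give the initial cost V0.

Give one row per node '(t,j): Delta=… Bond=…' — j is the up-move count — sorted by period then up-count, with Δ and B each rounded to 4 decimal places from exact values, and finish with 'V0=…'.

Since d<R<u, set p* = (R−d)/(u−d) = 0.6833; price each node as the discounted p*-expectation of its children.
Payoff layer (t=1): V(1,0)=0.0000, V(1,1)=5.0000
  t=0,j=0: stock 108.0000 → up 142.5600 (V=5.0000), down 77.7600 (V=0.0000). Price 3.0236; hedge Δ=0.0772, bond B=-5.3097.
Self-financing check: at every node Δ·S+B equals the discounted successor values.

(0,0): Delta=0.0772 Bond=-5.3097
V0=3.0236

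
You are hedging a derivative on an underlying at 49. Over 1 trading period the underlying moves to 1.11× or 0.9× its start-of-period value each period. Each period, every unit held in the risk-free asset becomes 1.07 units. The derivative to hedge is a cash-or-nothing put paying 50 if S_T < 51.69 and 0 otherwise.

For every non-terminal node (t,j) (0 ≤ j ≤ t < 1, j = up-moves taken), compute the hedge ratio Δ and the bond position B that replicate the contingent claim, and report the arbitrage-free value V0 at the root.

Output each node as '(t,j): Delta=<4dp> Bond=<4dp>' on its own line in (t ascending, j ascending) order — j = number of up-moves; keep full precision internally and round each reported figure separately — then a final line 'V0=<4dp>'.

Since d<R<u, set p* = (R−d)/(u−d) = 0.8095; price each node as the discounted p*-expectation of its children.
At expiry t=1: V(1,0)=50.0000, V(1,1)=0.0000
Node (0,0) S=49.0000: V=(p*·0.0000+(1−p*)·50.0000)/1.07=8.9008; Δ=(0.0000−50.0000)/(54.3900−44.1000)=-4.8591; B=V−Δ·S=246.9960
Self-financing check: at every node Δ·S+B equals the discounted successor values.

(0,0): Delta=-4.8591 Bond=246.9960
V0=8.9008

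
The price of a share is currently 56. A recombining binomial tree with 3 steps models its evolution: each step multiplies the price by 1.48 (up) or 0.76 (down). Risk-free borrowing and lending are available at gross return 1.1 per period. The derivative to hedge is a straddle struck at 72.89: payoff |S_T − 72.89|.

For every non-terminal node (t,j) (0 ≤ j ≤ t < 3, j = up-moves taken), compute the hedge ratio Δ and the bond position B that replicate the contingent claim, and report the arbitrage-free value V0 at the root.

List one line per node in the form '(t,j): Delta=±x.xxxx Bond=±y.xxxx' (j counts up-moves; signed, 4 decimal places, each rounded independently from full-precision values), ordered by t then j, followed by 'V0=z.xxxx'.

Risk-neutral probability p* = (R−d)/(u−d) = (1.1−0.76)/(1.48−0.76) = 0.4722.
At expiry t=3: V(3,0)=48.3073, V(3,1)=25.0185, V(3,2)=20.3334, V(3,3)=108.6504
  t=2,j=0: stock 32.3456 → up 47.8715 (V=25.0185), down 24.5827 (V=48.3073). Price 33.9180; hedge Δ=-1.0000, bond B=66.2636.
  t=2,j=1: stock 62.9888 → up 93.2234 (V=20.3334), down 47.8715 (V=25.0185). Price 20.7328; hedge Δ=-0.1033, bond B=27.2399.
  t=2,j=2: stock 122.6624 → up 181.5404 (V=108.6504), down 93.2234 (V=20.3334). Price 56.3988; hedge Δ=1.0000, bond B=-66.2636.
  t=1,j=0: stock 42.5600 → up 62.9888 (V=20.7328), down 32.3456 (V=33.9180). Price 25.1743; hedge Δ=-0.4303, bond B=43.4871.
  t=1,j=1: stock 82.8800 → up 122.6624 (V=56.3988), down 62.9888 (V=20.7328). Price 34.1592; hedge Δ=0.5977, bond B=-15.3769.
  t=0,j=0: stock 56.0000 → up 82.8800 (V=34.1592), down 42.5600 (V=25.1743). Price 26.7428; hedge Δ=0.2228, bond B=14.2638.
Each (Δ,B) replicates both successor values, so the strategy is self-financing and V0 is arbitrage-free.

(0,0): Delta=0.2228 Bond=14.2638
(1,0): Delta=-0.4303 Bond=43.4871
(1,1): Delta=0.5977 Bond=-15.3769
(2,0): Delta=-1.0000 Bond=66.2636
(2,1): Delta=-0.1033 Bond=27.2399
(2,2): Delta=1.0000 Bond=-66.2636
V0=26.7428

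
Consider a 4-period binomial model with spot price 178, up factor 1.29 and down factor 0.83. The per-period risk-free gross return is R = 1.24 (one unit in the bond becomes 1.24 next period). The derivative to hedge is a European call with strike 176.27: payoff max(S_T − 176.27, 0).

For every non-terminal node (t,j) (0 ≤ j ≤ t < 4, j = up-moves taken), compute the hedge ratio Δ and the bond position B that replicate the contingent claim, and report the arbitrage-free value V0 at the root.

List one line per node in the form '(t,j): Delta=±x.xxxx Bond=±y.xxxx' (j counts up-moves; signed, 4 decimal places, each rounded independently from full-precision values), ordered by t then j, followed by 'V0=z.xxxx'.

No-arbitrage ⇒ martingale measure with p* = (R−d)/(u−d) = 0.8913.
Terminal payoffs: V(4,0)=0.0000, V(4,1)=0.0000, V(4,2)=27.7889, V(4,3)=140.8818, V(4,4)=316.6527
(3,0): S=101.7781. Δ = (V_up−V_dn)/(S_up−S_dn) = (0.0000−0.0000)/(131.2937−84.4758) = 0.0000. V = [p*·0.0000 + (1−p*)·0.0000]/1.24 = 0.0000. B = V − Δ·S = 0.0000.
(3,1): S=158.1852. Δ = (V_up−V_dn)/(S_up−S_dn) = (27.7889−0.0000)/(204.0589−131.2937) = 0.3819. V = [p*·27.7889 + (1−p*)·0.0000]/1.24 = 19.9745. B = V − Δ·S = -40.4362.
(3,2): S=245.8541. Δ = (V_up−V_dn)/(S_up−S_dn) = (140.8818−27.7889)/(317.1518−204.0589) = 1.0000. V = [p*·140.8818 + (1−p*)·27.7889]/1.24 = 103.7009. B = V − Δ·S = -142.1532.
(3,3): S=382.1106. Δ = (V_up−V_dn)/(S_up−S_dn) = (316.6527−140.8818)/(492.9227−317.1518) = 1.0000. V = [p*·316.6527 + (1−p*)·140.8818]/1.24 = 239.9574. B = V − Δ·S = -142.1532.
(2,0): S=122.6242. Δ = (V_up−V_dn)/(S_up−S_dn) = (19.9745−0.0000)/(158.1852−101.7781) = 0.3541. V = [p*·19.9745 + (1−p*)·0.0000]/1.24 = 14.3576. B = V − Δ·S = -29.0653.
(2,1): S=190.5846. Δ = (V_up−V_dn)/(S_up−S_dn) = (103.7009−19.9745)/(245.8541−158.1852) = 0.9550. V = [p*·103.7009 + (1−p*)·19.9745]/1.24 = 76.2905. B = V − Δ·S = -105.7234.
(2,2): S=296.2098. Δ = (V_up−V_dn)/(S_up−S_dn) = (239.9574−103.7009)/(382.1106−245.8541) = 1.0000. V = [p*·239.9574 + (1−p*)·103.7009]/1.24 = 181.5701. B = V − Δ·S = -114.6397.
(1,0): S=147.7400. Δ = (V_up−V_dn)/(S_up−S_dn) = (76.2905−14.3576)/(190.5846−122.6242) = 0.9113. V = [p*·76.2905 + (1−p*)·14.3576]/1.24 = 56.0957. B = V − Δ·S = -78.5411.
(1,1): S=229.6200. Δ = (V_up−V_dn)/(S_up−S_dn) = (181.5701−76.2905)/(296.2098−190.5846) = 0.9967. V = [p*·181.5701 + (1−p*)·76.2905]/1.24 = 137.1989. B = V − Δ·S = -91.6698.
(0,0): S=178.0000. Δ = (V_up−V_dn)/(S_up−S_dn) = (137.1989−56.0957)/(229.6200−147.7400) = 0.9905. V = [p*·137.1989 + (1−p*)·56.0957]/1.24 = 103.5350. B = V − Δ·S = -72.7764.
Each (Δ,B) replicates both successor values, so the strategy is self-financing and V0 is arbitrage-free.

(0,0): Delta=0.9905 Bond=-72.7764
(1,0): Delta=0.9113 Bond=-78.5411
(1,1): Delta=0.9967 Bond=-91.6698
(2,0): Delta=0.3541 Bond=-29.0653
(2,1): Delta=0.9550 Bond=-105.7234
(2,2): Delta=1.0000 Bond=-114.6397
(3,0): Delta=0.0000 Bond=0.0000
(3,1): Delta=0.3819 Bond=-40.4362
(3,2): Delta=1.0000 Bond=-142.1532
(3,3): Delta=1.0000 Bond=-142.1532
V0=103.5350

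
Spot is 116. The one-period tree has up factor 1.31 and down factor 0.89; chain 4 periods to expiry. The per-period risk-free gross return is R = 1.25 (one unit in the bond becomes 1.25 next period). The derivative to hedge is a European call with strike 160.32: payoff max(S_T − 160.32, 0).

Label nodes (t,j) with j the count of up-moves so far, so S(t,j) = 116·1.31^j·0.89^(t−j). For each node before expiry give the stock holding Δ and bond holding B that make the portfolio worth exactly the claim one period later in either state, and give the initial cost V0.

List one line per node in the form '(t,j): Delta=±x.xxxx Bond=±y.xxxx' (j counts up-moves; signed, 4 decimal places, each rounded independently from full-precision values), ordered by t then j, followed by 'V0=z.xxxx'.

(0,0): Delta=0.9623 Bond=-60.9681
(1,0): Delta=0.7783 Bond=-57.2108
(1,1): Delta=0.9832 Bond=-79.3767
(2,0): Delta=0.0000 Bond=0.0000
(2,1): Delta=0.8664 Bond=-83.4324
(2,2): Delta=0.9964 Bond=-101.8524
(3,0): Delta=0.0000 Bond=0.0000
(3,1): Delta=0.0000 Bond=0.0000
(3,2): Delta=0.9645 Bond=-121.6722
(3,3): Delta=1.0000 Bond=-128.2560
V0=50.6629

The replicating-portfolio and risk-neutral prices coincide; use p* = (1.25−0.89)/(1.31−0.89) = 0.8571 for the latter.
At expiry t=4: V(4,0)=0.0000, V(4,1)=0.0000, V(4,2)=0.0000, V(4,3)=71.7729, V(4,4)=181.2999
  t=3,j=0: stock 81.7764 → up 107.1271 (V=0.0000), down 72.7810 (V=0.0000). Price 0.0000; hedge Δ=0.0000, bond B=0.0000.
  t=3,j=1: stock 120.3675 → up 157.6814 (V=0.0000), down 107.1271 (V=0.0000). Price 0.0000; hedge Δ=0.0000, bond B=0.0000.
  t=3,j=2: stock 177.1702 → up 232.0929 (V=71.7729), down 157.6814 (V=0.0000). Price 49.2157; hedge Δ=0.9645, bond B=-121.6722.
  t=3,j=3: stock 260.7786 → up 341.6199 (V=181.2999), down 232.0929 (V=71.7729). Price 132.5226; hedge Δ=1.0000, bond B=-128.2560.
  t=2,j=0: stock 91.8836 → up 120.3675 (V=0.0000), down 81.7764 (V=0.0000). Price 0.0000; hedge Δ=0.0000, bond B=0.0000.
  t=2,j=1: stock 135.2444 → up 177.1702 (V=49.2157), down 120.3675 (V=0.0000). Price 33.7479; hedge Δ=0.8664, bond B=-83.4324.
  t=2,j=2: stock 199.0676 → up 260.7786 (V=132.5226), down 177.1702 (V=49.2157). Price 96.4973; hedge Δ=0.9964, bond B=-101.8524.
  t=1,j=0: stock 103.2400 → up 135.2444 (V=33.7479), down 91.8836 (V=0.0000). Price 23.1414; hedge Δ=0.7783, bond B=-57.2108.
  t=1,j=1: stock 151.9600 → up 199.0676 (V=96.4973), down 135.2444 (V=33.7479). Price 70.0265; hedge Δ=0.9832, bond B=-79.3767.
  t=0,j=0: stock 116.0000 → up 151.9600 (V=70.0265), down 103.2400 (V=23.1414). Price 50.6629; hedge Δ=0.9623, bond B=-60.9681.
Self-financing check: at every node Δ·S+B equals the discounted successor values.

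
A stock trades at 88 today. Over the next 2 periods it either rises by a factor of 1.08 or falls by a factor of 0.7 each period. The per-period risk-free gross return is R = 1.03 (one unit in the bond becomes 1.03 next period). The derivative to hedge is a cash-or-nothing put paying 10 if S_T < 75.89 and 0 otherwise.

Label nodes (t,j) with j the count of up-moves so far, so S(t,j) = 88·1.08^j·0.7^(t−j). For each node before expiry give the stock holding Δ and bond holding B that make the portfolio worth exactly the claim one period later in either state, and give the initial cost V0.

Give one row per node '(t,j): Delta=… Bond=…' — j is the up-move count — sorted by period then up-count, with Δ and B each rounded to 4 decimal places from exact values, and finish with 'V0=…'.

(0,0): Delta=-0.2521 Bond=24.5049
(1,0): Delta=0.0000 Bond=9.7087
(1,1): Delta=-0.2769 Bond=27.5933
V0=2.3173

Risk-neutral probability p* = (R−d)/(u−d) = (1.03−0.7)/(1.08−0.7) = 0.8684.
Terminal payoffs: V(2,0)=10.0000, V(2,1)=10.0000, V(2,2)=0.0000
  t=1,j=0: stock 61.6000 → up 66.5280 (V=10.0000), down 43.1200 (V=10.0000). Price 9.7087; hedge Δ=0.0000, bond B=9.7087.
  t=1,j=1: stock 95.0400 → up 102.6432 (V=0.0000), down 66.5280 (V=10.0000). Price 1.2775; hedge Δ=-0.2769, bond B=27.5933.
  t=0,j=0: stock 88.0000 → up 95.0400 (V=1.2775), down 61.6000 (V=9.7087). Price 2.3173; hedge Δ=-0.2521, bond B=24.5049.
Root portfolio cost Δ·88+B reproduces V0=2.3173.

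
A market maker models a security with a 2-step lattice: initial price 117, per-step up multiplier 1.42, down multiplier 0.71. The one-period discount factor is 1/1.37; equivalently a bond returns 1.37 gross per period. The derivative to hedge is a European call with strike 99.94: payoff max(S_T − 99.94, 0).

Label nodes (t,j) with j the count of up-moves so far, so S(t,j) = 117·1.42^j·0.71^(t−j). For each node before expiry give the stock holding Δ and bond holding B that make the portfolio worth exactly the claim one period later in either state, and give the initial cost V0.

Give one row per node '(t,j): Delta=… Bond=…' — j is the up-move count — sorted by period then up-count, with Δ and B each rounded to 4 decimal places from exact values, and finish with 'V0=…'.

Since d<R<u, set p* = (R−d)/(u−d) = 0.9296; price each node as the discounted p*-expectation of its children.
Terminal values V(2,·): V(2,0)=0.0000, V(2,1)=18.0194, V(2,2)=135.9788
Node (1,0) S=83.0700: V=(p*·18.0194+(1−p*)·0.0000)/1.37=12.2266; Δ=(18.0194−0.0000)/(117.9594−58.9797)=0.3055; B=V−Δ·S=-13.1528
Node (1,1) S=166.1400: V=(p*·135.9788+(1−p*)·18.0194)/1.37=93.1911; Δ=(135.9788−18.0194)/(235.9188−117.9594)=1.0000; B=V−Δ·S=-72.9489
Node (0,0) S=117.0000: V=(p*·93.1911+(1−p*)·12.2266)/1.37=63.8609; Δ=(93.1911−12.2266)/(166.1400−83.0700)=0.9747; B=V−Δ·S=-50.1737
Each (Δ,B) replicates both successor values, so the strategy is self-financing and V0 is arbitrage-free.

(0,0): Delta=0.9747 Bond=-50.1737
(1,0): Delta=0.3055 Bond=-13.1528
(1,1): Delta=1.0000 Bond=-72.9489
V0=63.8609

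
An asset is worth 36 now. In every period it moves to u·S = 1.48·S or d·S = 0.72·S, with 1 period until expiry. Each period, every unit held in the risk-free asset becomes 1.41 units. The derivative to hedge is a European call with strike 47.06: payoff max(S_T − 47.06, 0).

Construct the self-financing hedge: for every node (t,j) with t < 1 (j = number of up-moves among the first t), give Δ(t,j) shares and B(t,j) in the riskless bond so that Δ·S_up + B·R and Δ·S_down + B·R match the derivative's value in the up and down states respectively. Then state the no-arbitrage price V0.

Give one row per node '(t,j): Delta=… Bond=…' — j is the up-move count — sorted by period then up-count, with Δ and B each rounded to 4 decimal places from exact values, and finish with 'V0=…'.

(0,0): Delta=0.2273 Bond=-4.1792
V0=4.0050

Under the risk-neutral measure, an up-move has probability p* = (R−d)/(u−d) = 0.9079 and values discount at R = 1.41.
At expiry t=1: V(1,0)=0.0000, V(1,1)=6.2200
Node (0,0) S=36.0000: V=(p*·6.2200+(1−p*)·0.0000)/1.41=4.0050; Δ=(6.2200−0.0000)/(53.2800−25.9200)=0.2273; B=V−Δ·S=-4.1792
Each (Δ,B) replicates both successor values, so the strategy is self-financing and V0 is arbitrage-free.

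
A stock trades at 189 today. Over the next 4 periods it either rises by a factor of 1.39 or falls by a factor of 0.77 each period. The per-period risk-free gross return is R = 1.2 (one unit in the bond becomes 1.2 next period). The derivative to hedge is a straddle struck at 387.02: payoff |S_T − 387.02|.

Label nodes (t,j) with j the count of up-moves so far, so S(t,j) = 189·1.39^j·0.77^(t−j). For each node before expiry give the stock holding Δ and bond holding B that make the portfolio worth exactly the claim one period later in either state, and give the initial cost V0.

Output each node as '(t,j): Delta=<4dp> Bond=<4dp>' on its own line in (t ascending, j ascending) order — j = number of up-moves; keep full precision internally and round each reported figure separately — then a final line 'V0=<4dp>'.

(0,0): Delta=0.0536 Bond=60.0906
(1,0): Delta=-0.9717 Bond=221.3300
(1,1): Delta=0.3046 Bond=6.1737
(2,0): Delta=-1.0000 Bond=268.7639
(2,1): Delta=-0.9648 Bond=264.1962
(2,2): Delta=0.6153 Bond=-106.0559
(3,0): Delta=-1.0000 Bond=322.5167
(3,1): Delta=-1.0000 Bond=322.5167
(3,2): Delta=-0.9562 Bond=314.6135
(3,3): Delta=1.0000 Bond=-322.5167
V0=70.2275

Risk-neutral probability p* = (R−d)/(u−d) = (1.2−0.77)/(1.39−0.77) = 0.6935.
At expiry t=4: V(4,0)=320.5808, V(4,1)=267.0842, V(4,2)=170.5125, V(4,3)=3.8181, V(4,4)=318.5190
Node (3,0) S=86.2847: V=(p*·267.0842+(1−p*)·320.5808)/1.2=236.2319; Δ=(267.0842−320.5808)/(119.9358−66.4392)=-1.0000; B=V−Δ·S=322.5167
Node (3,1) S=155.7608: V=(p*·170.5125+(1−p*)·267.0842)/1.2=166.7559; Δ=(170.5125−267.0842)/(216.5075−119.9358)=-1.0000; B=V−Δ·S=322.5167
Node (3,2) S=281.1785: V=(p*·3.8181+(1−p*)·170.5125)/1.2=45.7516; Δ=(3.8181−170.5125)/(390.8381−216.5075)=-0.9562; B=V−Δ·S=314.6135
Node (3,3) S=507.5820: V=(p*·318.5190+(1−p*)·3.8181)/1.2=185.0653; Δ=(318.5190−3.8181)/(705.5390−390.8381)=1.0000; B=V−Δ·S=-322.5167
Node (2,0) S=112.0581: V=(p*·166.7559+(1−p*)·236.2319)/1.2=156.7058; Δ=(166.7559−236.2319)/(155.7608−86.2847)=-1.0000; B=V−Δ·S=268.7639
Node (2,1) S=202.2867: V=(p*·45.7516+(1−p*)·166.7559)/1.2=69.0280; Δ=(45.7516−166.7559)/(281.1785−155.7608)=-0.9648; B=V−Δ·S=264.1962
Node (2,2) S=365.1669: V=(p*·185.0653+(1−p*)·45.7516)/1.2=118.6437; Δ=(185.0653−45.7516)/(507.5820−281.1785)=0.6153; B=V−Δ·S=-106.0559
Node (1,0) S=145.5300: V=(p*·69.0280+(1−p*)·156.7058)/1.2=79.9141; Δ=(69.0280−156.7058)/(202.2867−112.0581)=-0.9717; B=V−Δ·S=221.3300
Node (1,1) S=262.7100: V=(p*·118.6437+(1−p*)·69.0280)/1.2=86.1990; Δ=(118.6437−69.0280)/(365.1669−202.2867)=0.3046; B=V−Δ·S=6.1737
Node (0,0) S=189.0000: V=(p*·86.1990+(1−p*)·79.9141)/1.2=70.2275; Δ=(86.1990−79.9141)/(262.7100−145.5300)=0.0536; B=V−Δ·S=60.0906
Check: Δ(0,0)·S0 + B(0,0) = 70.2275 = V0.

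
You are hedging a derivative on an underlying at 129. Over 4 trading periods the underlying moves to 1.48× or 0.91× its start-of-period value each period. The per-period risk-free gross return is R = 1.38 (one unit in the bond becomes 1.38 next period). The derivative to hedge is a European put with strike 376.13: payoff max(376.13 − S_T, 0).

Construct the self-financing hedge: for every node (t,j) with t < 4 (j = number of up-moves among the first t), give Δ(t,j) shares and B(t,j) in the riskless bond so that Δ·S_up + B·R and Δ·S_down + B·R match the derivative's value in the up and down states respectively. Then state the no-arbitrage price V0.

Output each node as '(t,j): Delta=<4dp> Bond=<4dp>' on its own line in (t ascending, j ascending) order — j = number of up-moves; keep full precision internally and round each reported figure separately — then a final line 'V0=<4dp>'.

(0,0): Delta=-0.3003 Bond=44.8713
(1,0): Delta=-0.9764 Bond=141.2929
(1,1): Delta=-0.2118 Bond=45.0350
(2,0): Delta=-1.0000 Bond=197.5058
(2,1): Delta=-0.9733 Bond=194.4477
(2,2): Delta=-0.1122 Bond=33.9995
(3,0): Delta=-1.0000 Bond=272.5580
(3,1): Delta=-1.0000 Bond=272.5580
(3,2): Delta=-0.9698 Bond=267.4400
(3,3): Delta=0.0000 Bond=0.0000
V0=6.1366

Risk-neutral probability p* = (R−d)/(u−d) = (1.38−0.91)/(1.48−0.91) = 0.8246.
At expiry t=4: V(4,0)=287.6683, V(4,1)=232.2582, V(4,2)=142.1407, V(4,3)=0.0000, V(4,4)=0.0000
  t=3,j=0: stock 97.2107 → up 143.8718 (V=232.2582), down 88.4617 (V=287.6683). Price 175.3473; hedge Δ=-1.0000, bond B=272.5580.
  t=3,j=1: stock 158.1009 → up 233.9893 (V=142.1407), down 143.8718 (V=232.2582). Price 114.4571; hedge Δ=-1.0000, bond B=272.5580.
  t=3,j=2: stock 257.1311 → up 380.5540 (V=0.0000), down 233.9893 (V=142.1407). Price 18.0703; hedge Δ=-0.9698, bond B=267.4400.
  t=3,j=3: stock 418.1912 → up 618.9229 (V=0.0000), down 380.5540 (V=0.0000). Price 0.0000; hedge Δ=0.0000, bond B=0.0000.
  t=2,j=0: stock 106.8249 → up 158.1009 (V=114.4571), down 97.2107 (V=175.3473). Price 90.6809; hedge Δ=-1.0000, bond B=197.5058.
  t=2,j=1: stock 173.7372 → up 257.1311 (V=18.0703), down 158.1009 (V=114.4571). Price 25.3480; hedge Δ=-0.9733, bond B=194.4477.
  t=2,j=2: stock 282.5616 → up 418.1912 (V=0.0000), down 257.1311 (V=18.0703). Price 2.2973; hedge Δ=-0.1122, bond B=33.9995.
  t=1,j=0: stock 117.3900 → up 173.7372 (V=25.3480), down 106.8249 (V=90.6809). Price 26.6738; hedge Δ=-0.9764, bond B=141.2929.
  t=1,j=1: stock 190.9200 → up 282.5616 (V=2.2973), down 173.7372 (V=25.3480). Price 4.5951; hedge Δ=-0.2118, bond B=45.0350.
  t=0,j=0: stock 129.0000 → up 190.9200 (V=4.5951), down 117.3900 (V=26.6738). Price 6.1366; hedge Δ=-0.3003, bond B=44.8713.
The time-0 hedge costs 6.1366, which is the no-arbitrage price.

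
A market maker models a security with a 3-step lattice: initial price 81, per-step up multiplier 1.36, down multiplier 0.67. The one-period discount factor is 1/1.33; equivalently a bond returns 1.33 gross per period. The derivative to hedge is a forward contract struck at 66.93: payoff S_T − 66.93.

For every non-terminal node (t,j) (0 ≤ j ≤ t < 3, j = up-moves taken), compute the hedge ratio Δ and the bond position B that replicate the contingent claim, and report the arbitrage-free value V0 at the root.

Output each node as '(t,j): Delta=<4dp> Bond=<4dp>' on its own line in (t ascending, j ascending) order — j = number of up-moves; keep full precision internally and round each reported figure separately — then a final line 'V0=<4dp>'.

No-arbitrage ⇒ martingale measure with p* = (R−d)/(u−d) = 0.9565.
Payoff layer (t=3): V(3,0)=-42.5682, V(3,1)=-17.4792, V(3,2)=33.4478, V(3,3)=136.8219
(2,0): S=36.3609. Δ = (V_up−V_dn)/(S_up−S_dn) = (-17.4792−-42.5682)/(49.4508−24.3618) = 1.0000. V = [p*·-17.4792 + (1−p*)·-42.5682]/1.33 = -13.9624. B = V − Δ·S = -50.3233.
(2,1): S=73.8072. Δ = (V_up−V_dn)/(S_up−S_dn) = (33.4478−-17.4792)/(100.3778−49.4508) = 1.0000. V = [p*·33.4478 + (1−p*)·-17.4792]/1.33 = 23.4839. B = V − Δ·S = -50.3233.
(2,2): S=149.8176. Δ = (V_up−V_dn)/(S_up−S_dn) = (136.8219−33.4478)/(203.7519−100.3778) = 1.0000. V = [p*·136.8219 + (1−p*)·33.4478]/1.33 = 99.4943. B = V − Δ·S = -50.3233.
(1,0): S=54.2700. Δ = (V_up−V_dn)/(S_up−S_dn) = (23.4839−-13.9624)/(73.8072−36.3609) = 1.0000. V = [p*·23.4839 + (1−p*)·-13.9624]/1.33 = 16.4329. B = V − Δ·S = -37.8371.
(1,1): S=110.1600. Δ = (V_up−V_dn)/(S_up−S_dn) = (99.4943−23.4839)/(149.8176−73.8072) = 1.0000. V = [p*·99.4943 + (1−p*)·23.4839]/1.33 = 72.3229. B = V − Δ·S = -37.8371.
(0,0): S=81.0000. Δ = (V_up−V_dn)/(S_up−S_dn) = (72.3229−16.4329)/(110.1600−54.2700) = 1.0000. V = [p*·72.3229 + (1−p*)·16.4329]/1.33 = 52.5511. B = V − Δ·S = -28.4489.
Self-financing check: at every node Δ·S+B equals the discounted successor values.

(0,0): Delta=1.0000 Bond=-28.4489
(1,0): Delta=1.0000 Bond=-37.8371
(1,1): Delta=1.0000 Bond=-37.8371
(2,0): Delta=1.0000 Bond=-50.3233
(2,1): Delta=1.0000 Bond=-50.3233
(2,2): Delta=1.0000 Bond=-50.3233
V0=52.5511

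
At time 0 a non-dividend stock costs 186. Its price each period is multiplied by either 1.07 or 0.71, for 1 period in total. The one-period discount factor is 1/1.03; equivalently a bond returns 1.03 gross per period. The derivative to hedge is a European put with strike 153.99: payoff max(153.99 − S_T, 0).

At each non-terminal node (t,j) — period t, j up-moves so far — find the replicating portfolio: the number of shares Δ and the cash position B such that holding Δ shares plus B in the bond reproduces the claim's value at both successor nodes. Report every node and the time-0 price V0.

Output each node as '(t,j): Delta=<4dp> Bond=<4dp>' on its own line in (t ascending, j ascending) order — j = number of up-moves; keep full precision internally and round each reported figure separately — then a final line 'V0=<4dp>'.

(0,0): Delta=-0.3275 Bond=63.2824
V0=2.3657

The replicating-portfolio and risk-neutral prices coincide; use p* = (1.03−0.71)/(1.07−0.71) = 0.8889 for the latter.
At expiry t=1: V(1,0)=21.9300, V(1,1)=0.0000
(0,0): S=186.0000. Δ = (V_up−V_dn)/(S_up−S_dn) = (0.0000−21.9300)/(199.0200−132.0600) = -0.3275. V = [p*·0.0000 + (1−p*)·21.9300]/1.03 = 2.3657. B = V − Δ·S = 63.2824.
Root portfolio cost Δ·186+B reproduces V0=2.3657.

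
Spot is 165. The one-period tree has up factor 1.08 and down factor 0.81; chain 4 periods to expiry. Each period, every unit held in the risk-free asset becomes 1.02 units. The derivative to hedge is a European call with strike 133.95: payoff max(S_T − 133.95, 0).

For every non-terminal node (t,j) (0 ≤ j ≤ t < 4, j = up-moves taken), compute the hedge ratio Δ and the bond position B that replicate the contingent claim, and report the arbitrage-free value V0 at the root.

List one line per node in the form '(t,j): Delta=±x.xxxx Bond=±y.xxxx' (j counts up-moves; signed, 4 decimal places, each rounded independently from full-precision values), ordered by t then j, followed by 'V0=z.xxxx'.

(0,0): Delta=0.8521 Bond=-96.6868
(1,0): Delta=0.5545 Bond=-58.8468
(1,1): Delta=0.9158 Bond=-109.9845
(2,0): Delta=0.0000 Bond=0.0000
(2,1): Delta=0.6733 Bond=-77.1734
(2,2): Delta=0.9678 Bond=-122.1873
(3,0): Delta=0.0000 Bond=0.0000
(3,1): Delta=0.0000 Bond=0.0000
(3,2): Delta=0.8175 Bond=-101.2074
(3,3): Delta=1.0000 Bond=-131.3235
V0=43.9022

No-arbitrage ⇒ martingale measure with p* = (R−d)/(u−d) = 0.7778.
Terminal values V(4,·): V(4,0)=0.0000, V(4,1)=0.0000, V(4,2)=0.0000, V(4,3)=34.4105, V(4,4)=90.5307
  t=3,j=0: stock 87.6878 → up 94.7028 (V=0.0000), down 71.0271 (V=0.0000). Price 0.0000; hedge Δ=0.0000, bond B=0.0000.
  t=3,j=1: stock 116.9170 → up 126.2704 (V=0.0000), down 94.7028 (V=0.0000). Price 0.0000; hedge Δ=0.0000, bond B=0.0000.
  t=3,j=2: stock 155.8894 → up 168.3605 (V=34.4105), down 126.2704 (V=0.0000). Price 26.2390; hedge Δ=0.8175, bond B=-101.2074.
  t=3,j=3: stock 207.8525 → up 224.4807 (V=90.5307), down 168.3605 (V=34.4105). Price 76.5290; hedge Δ=1.0000, bond B=-131.3235.
  t=2,j=0: stock 108.2565 → up 116.9170 (V=0.0000), down 87.6878 (V=0.0000). Price 0.0000; hedge Δ=0.0000, bond B=0.0000.
  t=2,j=1: stock 144.3420 → up 155.8894 (V=26.2390), down 116.9170 (V=0.0000). Price 20.0079; hedge Δ=0.6733, bond B=-77.1734.
  t=2,j=2: stock 192.4560 → up 207.8525 (V=76.5290), down 155.8894 (V=26.2390). Price 64.0720; hedge Δ=0.9678, bond B=-122.1873.
  t=1,j=0: stock 133.6500 → up 144.3420 (V=20.0079), down 108.2565 (V=0.0000). Price 15.2566; hedge Δ=0.5545, bond B=-58.8468.
  t=1,j=1: stock 178.2000 → up 192.4560 (V=64.0720), down 144.3420 (V=20.0079). Price 53.2156; hedge Δ=0.9158, bond B=-109.9845.
  t=0,j=0: stock 165.0000 → up 178.2000 (V=53.2156), down 133.6500 (V=15.2566). Price 43.9022; hedge Δ=0.8521, bond B=-96.6868.
Self-financing check: at every node Δ·S+B equals the discounted successor values.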